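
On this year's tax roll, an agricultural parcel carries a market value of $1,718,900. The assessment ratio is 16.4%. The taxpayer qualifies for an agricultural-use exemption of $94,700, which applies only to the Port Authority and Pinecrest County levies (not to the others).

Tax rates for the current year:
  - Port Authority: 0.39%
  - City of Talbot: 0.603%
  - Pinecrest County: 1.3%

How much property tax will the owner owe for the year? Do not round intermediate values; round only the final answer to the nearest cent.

$4,863.53

Assessed value = $1,718,900 × 0.164 = $281,899.6
Port Authority: ($281,899.6 − $94,700) × 0.0039 = $187,199.6 × 0.0039 = $730.07844
City of Talbot: $281,899.6 × 0.00603 = $1,699.854588
Pinecrest County: ($281,899.6 − $94,700) × 0.013 = $187,199.6 × 0.013 = $2,433.5948
Total = $4,863.527828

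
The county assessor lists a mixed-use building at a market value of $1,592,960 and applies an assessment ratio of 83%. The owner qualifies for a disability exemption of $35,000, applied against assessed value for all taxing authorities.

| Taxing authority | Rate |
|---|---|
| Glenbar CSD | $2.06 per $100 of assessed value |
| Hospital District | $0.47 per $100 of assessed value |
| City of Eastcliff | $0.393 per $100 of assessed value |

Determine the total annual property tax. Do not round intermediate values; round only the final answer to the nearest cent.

Assessed value = $1,592,960 × 0.83 = $1,322,156.8
Taxable value = $1,322,156.8 − $35,000 = $1,287,156.8
Glenbar CSD: $1,287,156.8 × 0.0206 = $26,515.43008
Hospital District: $1,287,156.8 × 0.0047 = $6,049.63696
City of Eastcliff: $1,287,156.8 × 0.00393 = $5,058.526224
Total = $26,515.43008 + $6,049.63696 + $5,058.526224 = $37,623.593264

$37,623.59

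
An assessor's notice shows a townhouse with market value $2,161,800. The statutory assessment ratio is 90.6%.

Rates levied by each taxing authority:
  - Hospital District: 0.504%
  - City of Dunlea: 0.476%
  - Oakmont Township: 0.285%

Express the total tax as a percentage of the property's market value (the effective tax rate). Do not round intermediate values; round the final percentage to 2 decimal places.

1.15%

Assessed value = $2,161,800 × 0.906 = $1,958,590.8
Hospital District: $1,958,590.8 × 0.00504 = $9,871.297632
City of Dunlea: $1,958,590.8 × 0.00476 = $9,322.892208
Oakmont Township: $1,958,590.8 × 0.00285 = $5,581.98378
Total tax = $24,776.17362
Effective rate = $24,776.17362 ÷ $2,161,800 = 1.15% of market value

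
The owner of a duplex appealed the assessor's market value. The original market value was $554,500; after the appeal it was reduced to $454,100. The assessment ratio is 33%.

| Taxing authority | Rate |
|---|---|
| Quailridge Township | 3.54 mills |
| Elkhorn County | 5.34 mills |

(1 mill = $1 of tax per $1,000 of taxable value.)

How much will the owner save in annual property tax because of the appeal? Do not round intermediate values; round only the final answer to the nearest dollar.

Old assessed value = $554,500 × 0.33 = $182,985
New assessed value = $454,100 × 0.33 = $149,853
Combined rate = 0.00354 + 0.00534 = 0.00888
Old tax = $182,985 × 0.00888 = $1,624.9068
New tax = $149,853 × 0.00888 = $1,330.69464
Reduction = $1,624.9068 − $1,330.69464 = $294.21216

$294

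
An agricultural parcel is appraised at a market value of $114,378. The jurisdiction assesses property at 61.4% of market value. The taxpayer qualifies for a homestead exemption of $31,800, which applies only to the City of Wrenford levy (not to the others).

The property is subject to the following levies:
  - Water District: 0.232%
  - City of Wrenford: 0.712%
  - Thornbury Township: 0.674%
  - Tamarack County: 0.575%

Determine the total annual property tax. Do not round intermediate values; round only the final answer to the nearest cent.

Assessed value = $114,378 × 0.614 = $70,228.092
Water District: $70,228.092 × 0.00232 = $162.92917344
City of Wrenford: ($70,228.092 − $31,800) × 0.00712 = $38,428.092 × 0.00712 = $273.60801504
Thornbury Township: $70,228.092 × 0.00674 = $473.33734008
Tamarack County: $70,228.092 × 0.00575 = $403.811529
Total = $1,313.68605756

$1,313.69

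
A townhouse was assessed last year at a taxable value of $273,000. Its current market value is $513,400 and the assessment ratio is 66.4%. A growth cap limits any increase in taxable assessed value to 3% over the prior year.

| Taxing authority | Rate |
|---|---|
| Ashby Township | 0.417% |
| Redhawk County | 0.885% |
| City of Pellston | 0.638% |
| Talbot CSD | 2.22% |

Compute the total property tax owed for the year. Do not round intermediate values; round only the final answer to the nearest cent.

$11,697.50

Uncapped assessed value = $513,400 × 0.664 = $340,897.6
Cap limit = $273,000 × 1.03 = $281,190
Taxable assessed value = min($340,897.6, $281,190) = $281,190 (cap binds)
Ashby Township: $281,190 × 0.00417 = $1,172.5623
Redhawk County: $281,190 × 0.00885 = $2,488.5315
City of Pellston: $281,190 × 0.00638 = $1,793.9922
Talbot CSD: $281,190 × 0.0222 = $6,242.418
Total = $11,697.504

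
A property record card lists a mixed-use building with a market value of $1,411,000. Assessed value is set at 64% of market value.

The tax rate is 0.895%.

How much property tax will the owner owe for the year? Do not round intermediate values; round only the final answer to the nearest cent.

Assessed value = $1,411,000 × 0.64 = $903,040
Tax = $903,040 × 0.00895 = $8,082.208

$8,082.21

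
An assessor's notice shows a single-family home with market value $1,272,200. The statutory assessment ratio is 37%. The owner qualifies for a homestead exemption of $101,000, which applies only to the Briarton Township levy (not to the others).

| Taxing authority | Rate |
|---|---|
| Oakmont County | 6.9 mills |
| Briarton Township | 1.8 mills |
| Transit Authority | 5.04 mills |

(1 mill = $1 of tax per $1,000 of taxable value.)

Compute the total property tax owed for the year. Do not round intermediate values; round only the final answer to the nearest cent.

$6,285.81

Assessed value = $1,272,200 × 0.37 = $470,714
Oakmont County: $470,714 × 0.0069 = $3,247.9266
Briarton Township: ($470,714 − $101,000) × 0.0018 = $369,714 × 0.0018 = $665.4852
Transit Authority: $470,714 × 0.00504 = $2,372.39856
Total = $6,285.81036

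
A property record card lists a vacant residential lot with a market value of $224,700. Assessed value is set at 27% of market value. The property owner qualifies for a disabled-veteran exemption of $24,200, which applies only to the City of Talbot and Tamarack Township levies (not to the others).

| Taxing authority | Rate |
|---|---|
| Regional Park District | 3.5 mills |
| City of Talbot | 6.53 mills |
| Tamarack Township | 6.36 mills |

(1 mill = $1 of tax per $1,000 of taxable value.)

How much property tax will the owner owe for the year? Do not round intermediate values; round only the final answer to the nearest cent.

$682.43

Assessed value = $224,700 × 0.27 = $60,669
Regional Park District: $60,669 × 0.0035 = $212.3415
City of Talbot: ($60,669 − $24,200) × 0.00653 = $36,469 × 0.00653 = $238.14257
Tamarack Township: ($60,669 − $24,200) × 0.00636 = $36,469 × 0.00636 = $231.94284
Total = $682.42691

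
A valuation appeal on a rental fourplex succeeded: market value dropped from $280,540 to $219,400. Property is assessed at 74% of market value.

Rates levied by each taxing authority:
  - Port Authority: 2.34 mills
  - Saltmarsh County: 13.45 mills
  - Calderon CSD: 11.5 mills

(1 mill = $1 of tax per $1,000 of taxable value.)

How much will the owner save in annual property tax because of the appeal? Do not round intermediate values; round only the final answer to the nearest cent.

$1,234.70

Old assessed value = $280,540 × 0.74 = $207,599.6
New assessed value = $219,400 × 0.74 = $162,356
Combined rate = 0.00234 + 0.01345 + 0.0115 = 0.02729
Old tax = $207,599.6 × 0.02729 = $5,665.393084
New tax = $162,356 × 0.02729 = $4,430.69524
Reduction = $5,665.393084 − $4,430.69524 = $1,234.697844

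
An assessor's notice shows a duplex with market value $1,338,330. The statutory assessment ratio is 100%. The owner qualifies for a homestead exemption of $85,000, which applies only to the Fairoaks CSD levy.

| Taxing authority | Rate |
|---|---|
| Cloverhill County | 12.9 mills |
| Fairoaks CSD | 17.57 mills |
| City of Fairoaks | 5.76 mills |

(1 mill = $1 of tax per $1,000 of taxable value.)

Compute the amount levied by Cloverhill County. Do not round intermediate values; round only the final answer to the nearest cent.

Assessed value = $1,338,330 × 1 = $1,338,330
Cloverhill County taxable value = $1,338,330 (exemption does not apply)
Cloverhill County levy = $1,338,330 × 0.0129 = $17,264.457

$17,264.46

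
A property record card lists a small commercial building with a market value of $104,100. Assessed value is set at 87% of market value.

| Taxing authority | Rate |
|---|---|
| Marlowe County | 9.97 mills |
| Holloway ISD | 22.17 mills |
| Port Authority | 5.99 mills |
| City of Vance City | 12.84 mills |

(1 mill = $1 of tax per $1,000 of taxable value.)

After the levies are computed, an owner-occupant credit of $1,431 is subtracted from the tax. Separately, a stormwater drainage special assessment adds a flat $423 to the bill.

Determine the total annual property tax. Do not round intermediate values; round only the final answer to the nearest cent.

$3,608.20

Assessed value = $104,100 × 0.87 = $90,567
Marlowe County: $90,567 × 0.00997 = $902.95299
Holloway ISD: $90,567 × 0.02217 = $2,007.87039
Port Authority: $90,567 × 0.00599 = $542.49633
City of Vance City: $90,567 × 0.01284 = $1,162.88028
Levies subtotal = $4,616.19999
After credit = $4,616.19999 − $1,431 = $3,185.19999
Total = $3,185.19999 + $423 = $3,608.19999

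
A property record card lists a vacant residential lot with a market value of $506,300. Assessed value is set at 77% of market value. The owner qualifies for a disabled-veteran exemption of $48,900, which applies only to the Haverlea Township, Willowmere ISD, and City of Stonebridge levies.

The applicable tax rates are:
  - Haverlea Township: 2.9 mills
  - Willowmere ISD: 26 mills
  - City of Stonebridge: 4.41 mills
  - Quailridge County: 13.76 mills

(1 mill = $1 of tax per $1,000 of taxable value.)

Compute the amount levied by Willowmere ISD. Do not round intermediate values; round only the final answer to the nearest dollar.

$8,865

Assessed value = $506,300 × 0.77 = $389,851
Willowmere ISD taxable value = $389,851 − $48,900 = $340,951
Willowmere ISD levy = $340,951 × 0.026 = $8,864.726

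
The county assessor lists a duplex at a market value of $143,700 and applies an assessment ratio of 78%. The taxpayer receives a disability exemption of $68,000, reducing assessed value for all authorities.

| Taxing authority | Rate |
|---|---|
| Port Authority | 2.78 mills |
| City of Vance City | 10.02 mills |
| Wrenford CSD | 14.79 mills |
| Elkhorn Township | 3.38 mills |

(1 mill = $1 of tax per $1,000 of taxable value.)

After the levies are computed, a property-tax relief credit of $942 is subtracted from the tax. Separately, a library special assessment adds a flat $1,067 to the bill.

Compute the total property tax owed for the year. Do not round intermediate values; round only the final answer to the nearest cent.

Assessed value = $143,700 × 0.78 = $112,086
Taxable value = $112,086 − $68,000 = $44,086
Port Authority: $44,086 × 0.00278 = $122.55908
City of Vance City: $44,086 × 0.01002 = $441.74172
Wrenford CSD: $44,086 × 0.01479 = $652.03194
Elkhorn Township: $44,086 × 0.00338 = $149.01068
Levies subtotal = $1,365.34342
After credit = $1,365.34342 − $942 = $423.34342
Total = $423.34342 + $1,067 = $1,490.34342

$1,490.34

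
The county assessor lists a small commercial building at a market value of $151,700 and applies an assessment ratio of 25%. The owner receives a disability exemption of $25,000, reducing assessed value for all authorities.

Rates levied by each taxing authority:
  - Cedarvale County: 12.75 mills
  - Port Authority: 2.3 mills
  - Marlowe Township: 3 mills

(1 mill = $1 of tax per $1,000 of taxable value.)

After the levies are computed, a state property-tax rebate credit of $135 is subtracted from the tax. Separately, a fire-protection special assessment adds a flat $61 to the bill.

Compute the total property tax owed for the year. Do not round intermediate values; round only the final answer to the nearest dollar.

Assessed value = $151,700 × 0.25 = $37,925
Taxable value = $37,925 − $25,000 = $12,925
Cedarvale County: $12,925 × 0.01275 = $164.79375
Port Authority: $12,925 × 0.0023 = $29.7275
Marlowe Township: $12,925 × 0.003 = $38.775
Levies subtotal = $233.29625
After credit = $233.29625 − $135 = $98.29625
Total = $98.29625 + $61 = $159.29625

$159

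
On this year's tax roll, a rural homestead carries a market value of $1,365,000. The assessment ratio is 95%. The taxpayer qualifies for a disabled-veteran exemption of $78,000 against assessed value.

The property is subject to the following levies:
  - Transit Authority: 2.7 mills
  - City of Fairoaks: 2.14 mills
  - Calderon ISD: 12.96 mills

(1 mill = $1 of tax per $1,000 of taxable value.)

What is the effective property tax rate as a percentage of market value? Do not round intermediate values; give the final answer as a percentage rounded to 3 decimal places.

1.589%

Assessed value = $1,365,000 × 0.95 = $1,296,750
Taxable value = $1,296,750 − $78,000 = $1,218,750
Transit Authority: $1,218,750 × 0.0027 = $3,290.625
City of Fairoaks: $1,218,750 × 0.00214 = $2,608.125
Calderon ISD: $1,218,750 × 0.01296 = $15,795
Total tax = $21,693.75
Effective rate = $21,693.75 ÷ $1,365,000 = 1.589% of market value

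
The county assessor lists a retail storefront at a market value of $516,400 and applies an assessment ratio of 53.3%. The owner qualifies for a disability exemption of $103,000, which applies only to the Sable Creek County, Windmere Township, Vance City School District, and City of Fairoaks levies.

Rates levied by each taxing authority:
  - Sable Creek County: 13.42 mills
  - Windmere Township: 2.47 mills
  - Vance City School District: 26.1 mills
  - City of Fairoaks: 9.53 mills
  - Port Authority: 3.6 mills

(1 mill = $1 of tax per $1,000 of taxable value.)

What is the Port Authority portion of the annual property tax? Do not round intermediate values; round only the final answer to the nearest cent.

$990.87

Assessed value = $516,400 × 0.533 = $275,241.2
Port Authority taxable value = $275,241.2 (exemption does not apply)
Port Authority levy = $275,241.2 × 0.0036 = $990.86832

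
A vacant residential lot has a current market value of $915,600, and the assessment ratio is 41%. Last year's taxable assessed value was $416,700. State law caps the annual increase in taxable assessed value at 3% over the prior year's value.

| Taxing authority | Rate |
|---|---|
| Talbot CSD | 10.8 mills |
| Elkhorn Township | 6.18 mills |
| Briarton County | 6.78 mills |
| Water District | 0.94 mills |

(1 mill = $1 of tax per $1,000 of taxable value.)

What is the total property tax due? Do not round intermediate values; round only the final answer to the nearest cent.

$9,272.28

Uncapped assessed value = $915,600 × 0.41 = $375,396
Cap limit = $416,700 × 1.03 = $429,201
Taxable assessed value = min($375,396, $429,201) = $375,396 (cap does not bind)
Talbot CSD: $375,396 × 0.0108 = $4,054.2768
Elkhorn Township: $375,396 × 0.00618 = $2,319.94728
Briarton County: $375,396 × 0.00678 = $2,545.18488
Water District: $375,396 × 0.00094 = $352.87224
Total = $9,272.2812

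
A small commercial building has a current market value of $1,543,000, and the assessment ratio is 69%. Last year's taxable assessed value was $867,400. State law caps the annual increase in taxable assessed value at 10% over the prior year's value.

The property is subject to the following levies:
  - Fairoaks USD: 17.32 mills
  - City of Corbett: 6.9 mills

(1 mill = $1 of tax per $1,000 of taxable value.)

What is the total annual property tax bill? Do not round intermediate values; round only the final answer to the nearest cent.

$23,109.27

Uncapped assessed value = $1,543,000 × 0.69 = $1,064,670
Cap limit = $867,400 × 1.1 = $954,140
Taxable assessed value = min($1,064,670, $954,140) = $954,140 (cap binds)
Fairoaks USD: $954,140 × 0.01732 = $16,525.7048
City of Corbett: $954,140 × 0.0069 = $6,583.566
Total = $23,109.2708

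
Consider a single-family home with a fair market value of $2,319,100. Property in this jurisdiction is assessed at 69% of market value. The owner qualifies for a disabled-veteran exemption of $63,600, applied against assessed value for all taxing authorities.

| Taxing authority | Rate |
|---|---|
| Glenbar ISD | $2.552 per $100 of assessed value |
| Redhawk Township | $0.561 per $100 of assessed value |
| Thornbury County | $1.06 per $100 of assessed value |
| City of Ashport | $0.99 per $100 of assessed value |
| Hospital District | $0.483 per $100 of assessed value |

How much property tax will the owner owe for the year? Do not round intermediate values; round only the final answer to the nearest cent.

$86,755.25

Assessed value = $2,319,100 × 0.69 = $1,600,179
Taxable value = $1,600,179 − $63,600 = $1,536,579
Glenbar ISD: $1,536,579 × 0.02552 = $39,213.49608
Redhawk Township: $1,536,579 × 0.00561 = $8,620.20819
Thornbury County: $1,536,579 × 0.0106 = $16,287.7374
City of Ashport: $1,536,579 × 0.0099 = $15,212.1321
Hospital District: $1,536,579 × 0.00483 = $7,421.67657
Total = $39,213.49608 + $8,620.20819 + $16,287.7374 + $15,212.1321 + $7,421.67657 = $86,755.25034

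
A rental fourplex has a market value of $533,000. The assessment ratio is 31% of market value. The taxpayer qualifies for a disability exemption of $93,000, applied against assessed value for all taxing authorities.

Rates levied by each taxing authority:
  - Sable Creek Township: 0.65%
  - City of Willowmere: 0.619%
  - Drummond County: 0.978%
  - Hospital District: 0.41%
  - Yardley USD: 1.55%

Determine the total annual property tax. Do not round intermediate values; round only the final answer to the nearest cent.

Assessed value = $533,000 × 0.31 = $165,230
Taxable value = $165,230 − $93,000 = $72,230
Sable Creek Township: $72,230 × 0.0065 = $469.495
City of Willowmere: $72,230 × 0.00619 = $447.1037
Drummond County: $72,230 × 0.00978 = $706.4094
Hospital District: $72,230 × 0.0041 = $296.143
Yardley USD: $72,230 × 0.0155 = $1,119.565
Total = $469.495 + $447.1037 + $706.4094 + $296.143 + $1,119.565 = $3,038.7161

$3,038.72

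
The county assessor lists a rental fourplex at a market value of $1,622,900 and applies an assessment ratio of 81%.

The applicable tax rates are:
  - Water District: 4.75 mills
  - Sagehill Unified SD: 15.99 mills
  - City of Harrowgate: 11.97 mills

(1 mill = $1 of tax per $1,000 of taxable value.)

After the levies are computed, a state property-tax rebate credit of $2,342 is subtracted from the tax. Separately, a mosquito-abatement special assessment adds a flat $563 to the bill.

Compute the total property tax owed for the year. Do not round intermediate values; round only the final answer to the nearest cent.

Assessed value = $1,622,900 × 0.81 = $1,314,549
Water District: $1,314,549 × 0.00475 = $6,244.10775
Sagehill Unified SD: $1,314,549 × 0.01599 = $21,019.63851
City of Harrowgate: $1,314,549 × 0.01197 = $15,735.15153
Levies subtotal = $42,998.89779
After credit = $42,998.89779 − $2,342 = $40,656.89779
Total = $40,656.89779 + $563 = $41,219.89779

$41,219.90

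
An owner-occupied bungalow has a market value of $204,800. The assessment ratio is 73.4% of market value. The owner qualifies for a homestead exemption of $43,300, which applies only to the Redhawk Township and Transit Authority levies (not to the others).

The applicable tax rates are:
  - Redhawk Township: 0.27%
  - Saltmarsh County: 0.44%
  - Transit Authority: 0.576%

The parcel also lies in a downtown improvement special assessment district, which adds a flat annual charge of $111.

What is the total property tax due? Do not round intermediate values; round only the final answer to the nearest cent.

Assessed value = $204,800 × 0.734 = $150,323.2
Redhawk Township: ($150,323.2 − $43,300) × 0.0027 = $107,023.2 × 0.0027 = $288.96264
Saltmarsh County: $150,323.2 × 0.0044 = $661.42208
Transit Authority: ($150,323.2 − $43,300) × 0.00576 = $107,023.2 × 0.00576 = $616.453632
Levies subtotal = $1,566.838352
Total = $1,566.838352 + $111 = $1,677.838352

$1,677.84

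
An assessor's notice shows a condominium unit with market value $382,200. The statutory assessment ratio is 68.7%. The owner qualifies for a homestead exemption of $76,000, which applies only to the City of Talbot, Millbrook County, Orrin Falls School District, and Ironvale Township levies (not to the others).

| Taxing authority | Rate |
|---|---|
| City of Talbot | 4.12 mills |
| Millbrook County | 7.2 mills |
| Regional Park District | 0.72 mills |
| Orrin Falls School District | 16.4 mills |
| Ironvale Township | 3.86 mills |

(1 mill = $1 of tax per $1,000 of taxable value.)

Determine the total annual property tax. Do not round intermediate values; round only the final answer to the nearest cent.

Assessed value = $382,200 × 0.687 = $262,571.4
City of Talbot: ($262,571.4 − $76,000) × 0.00412 = $186,571.4 × 0.00412 = $768.674168
Millbrook County: ($262,571.4 − $76,000) × 0.0072 = $186,571.4 × 0.0072 = $1,343.31408
Regional Park District: $262,571.4 × 0.00072 = $189.051408
Orrin Falls School District: ($262,571.4 − $76,000) × 0.0164 = $186,571.4 × 0.0164 = $3,059.77096
Ironvale Township: ($262,571.4 − $76,000) × 0.00386 = $186,571.4 × 0.00386 = $720.165604
Total = $6,080.97622

$6,080.98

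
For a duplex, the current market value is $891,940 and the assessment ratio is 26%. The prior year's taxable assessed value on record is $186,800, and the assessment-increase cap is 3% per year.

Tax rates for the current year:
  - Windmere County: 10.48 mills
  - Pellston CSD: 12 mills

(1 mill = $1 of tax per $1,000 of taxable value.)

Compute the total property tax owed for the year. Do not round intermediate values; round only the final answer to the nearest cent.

$4,325.24

Uncapped assessed value = $891,940 × 0.26 = $231,904.4
Cap limit = $186,800 × 1.03 = $192,404
Taxable assessed value = min($231,904.4, $192,404) = $192,404 (cap binds)
Windmere County: $192,404 × 0.01048 = $2,016.39392
Pellston CSD: $192,404 × 0.012 = $2,308.848
Total = $4,325.24192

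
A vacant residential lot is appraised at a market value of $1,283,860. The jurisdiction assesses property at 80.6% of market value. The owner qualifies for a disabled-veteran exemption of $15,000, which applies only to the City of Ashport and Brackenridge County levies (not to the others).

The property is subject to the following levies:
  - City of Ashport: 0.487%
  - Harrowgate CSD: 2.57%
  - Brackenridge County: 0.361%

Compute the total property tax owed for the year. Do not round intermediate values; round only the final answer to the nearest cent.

$35,241.96

Assessed value = $1,283,860 × 0.806 = $1,034,791.16
City of Ashport: ($1,034,791.16 − $15,000) × 0.00487 = $1,019,791.16 × 0.00487 = $4,966.3829492
Harrowgate CSD: $1,034,791.16 × 0.0257 = $26,594.132812
Brackenridge County: ($1,034,791.16 − $15,000) × 0.00361 = $1,019,791.16 × 0.00361 = $3,681.4460876
Total = $35,241.9618488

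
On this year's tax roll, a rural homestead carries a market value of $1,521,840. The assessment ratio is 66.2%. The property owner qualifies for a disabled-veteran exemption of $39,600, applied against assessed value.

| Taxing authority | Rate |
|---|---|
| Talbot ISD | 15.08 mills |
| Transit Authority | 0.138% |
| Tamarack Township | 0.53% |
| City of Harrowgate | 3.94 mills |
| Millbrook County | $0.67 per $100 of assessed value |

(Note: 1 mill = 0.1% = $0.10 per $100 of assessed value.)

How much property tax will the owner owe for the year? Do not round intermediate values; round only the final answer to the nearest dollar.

$31,359

Assessed value = $1,521,840 × 0.662 = $1,007,458.08
Taxable value = $1,007,458.08 − $39,600 = $967,858.08
Talbot ISD: $967,858.08 × 0.01508 = $14,595.2998464
Transit Authority: $967,858.08 × 0.00138 = $1,335.6441504
Tamarack Township: $967,858.08 × 0.0053 = $5,129.647824
City of Harrowgate: $967,858.08 × 0.00394 = $3,813.3608352
Millbrook County: $967,858.08 × 0.0067 = $6,484.649136
Total = $31,358.601792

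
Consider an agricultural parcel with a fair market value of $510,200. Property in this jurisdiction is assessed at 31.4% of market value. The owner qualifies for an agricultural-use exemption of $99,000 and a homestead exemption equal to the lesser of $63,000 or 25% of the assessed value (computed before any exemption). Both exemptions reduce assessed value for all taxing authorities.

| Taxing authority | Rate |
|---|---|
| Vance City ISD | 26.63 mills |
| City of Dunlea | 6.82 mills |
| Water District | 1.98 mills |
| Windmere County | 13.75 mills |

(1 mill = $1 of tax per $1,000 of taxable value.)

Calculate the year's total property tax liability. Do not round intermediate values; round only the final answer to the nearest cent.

$1,040.26

Assessed value = $510,200 × 0.314 = $160,202.8
Homestead exemption = min($63,000, 25% × $160,202.8) = min($63,000, $40,050.7) = $40,050.7 (percentage binds)
Taxable value = $160,202.8 − $99,000 − $40,050.7 = $21,152.1
Vance City ISD: $21,152.1 × 0.02663 = $563.280423
City of Dunlea: $21,152.1 × 0.00682 = $144.257322
Water District: $21,152.1 × 0.00198 = $41.881158
Windmere County: $21,152.1 × 0.01375 = $290.841375
Total = $1,040.260278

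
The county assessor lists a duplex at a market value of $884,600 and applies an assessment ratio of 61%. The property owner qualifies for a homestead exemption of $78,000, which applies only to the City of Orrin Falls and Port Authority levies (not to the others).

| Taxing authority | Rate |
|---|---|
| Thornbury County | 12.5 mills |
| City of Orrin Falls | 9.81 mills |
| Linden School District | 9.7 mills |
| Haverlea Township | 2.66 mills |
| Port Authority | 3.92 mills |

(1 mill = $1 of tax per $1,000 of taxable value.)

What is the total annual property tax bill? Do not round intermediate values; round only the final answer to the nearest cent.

$19,752.46

Assessed value = $884,600 × 0.61 = $539,606
Thornbury County: $539,606 × 0.0125 = $6,745.075
City of Orrin Falls: ($539,606 − $78,000) × 0.00981 = $461,606 × 0.00981 = $4,528.35486
Linden School District: $539,606 × 0.0097 = $5,234.1782
Haverlea Township: $539,606 × 0.00266 = $1,435.35196
Port Authority: ($539,606 − $78,000) × 0.00392 = $461,606 × 0.00392 = $1,809.49552
Total = $19,752.45554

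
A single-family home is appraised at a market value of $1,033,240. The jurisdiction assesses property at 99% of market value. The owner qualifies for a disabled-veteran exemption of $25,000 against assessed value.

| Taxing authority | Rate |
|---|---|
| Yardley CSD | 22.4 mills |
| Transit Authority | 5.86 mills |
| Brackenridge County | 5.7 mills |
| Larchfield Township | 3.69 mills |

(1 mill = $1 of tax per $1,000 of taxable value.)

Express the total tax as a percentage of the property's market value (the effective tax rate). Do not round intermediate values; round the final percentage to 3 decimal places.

3.636%

Assessed value = $1,033,240 × 0.99 = $1,022,907.6
Taxable value = $1,022,907.6 − $25,000 = $997,907.6
Yardley CSD: $997,907.6 × 0.0224 = $22,353.13024
Transit Authority: $997,907.6 × 0.00586 = $5,847.738536
Brackenridge County: $997,907.6 × 0.0057 = $5,688.07332
Larchfield Township: $997,907.6 × 0.00369 = $3,682.279044
Total tax = $37,571.22114
Effective rate = $37,571.22114 ÷ $1,033,240 = 3.636% of market value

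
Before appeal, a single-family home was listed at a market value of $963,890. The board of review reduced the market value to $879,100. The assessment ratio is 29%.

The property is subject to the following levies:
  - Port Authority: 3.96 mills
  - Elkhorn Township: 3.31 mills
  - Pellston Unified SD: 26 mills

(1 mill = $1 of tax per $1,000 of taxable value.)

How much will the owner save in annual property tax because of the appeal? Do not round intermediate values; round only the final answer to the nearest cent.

Old assessed value = $963,890 × 0.29 = $279,528.1
New assessed value = $879,100 × 0.29 = $254,939
Combined rate = 0.00396 + 0.00331 + 0.026 = 0.03327
Old tax = $279,528.1 × 0.03327 = $9,299.899887
New tax = $254,939 × 0.03327 = $8,481.82053
Reduction = $9,299.899887 − $8,481.82053 = $818.079357

$818.08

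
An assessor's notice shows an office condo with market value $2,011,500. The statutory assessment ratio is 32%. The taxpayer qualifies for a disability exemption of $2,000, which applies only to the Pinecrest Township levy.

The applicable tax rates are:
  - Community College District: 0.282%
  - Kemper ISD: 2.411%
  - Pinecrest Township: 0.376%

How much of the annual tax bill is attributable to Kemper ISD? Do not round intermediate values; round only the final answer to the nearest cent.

$15,519.12

Assessed value = $2,011,500 × 0.32 = $643,680
Kemper ISD taxable value = $643,680 (exemption does not apply)
Kemper ISD levy = $643,680 × 0.02411 = $15,519.1248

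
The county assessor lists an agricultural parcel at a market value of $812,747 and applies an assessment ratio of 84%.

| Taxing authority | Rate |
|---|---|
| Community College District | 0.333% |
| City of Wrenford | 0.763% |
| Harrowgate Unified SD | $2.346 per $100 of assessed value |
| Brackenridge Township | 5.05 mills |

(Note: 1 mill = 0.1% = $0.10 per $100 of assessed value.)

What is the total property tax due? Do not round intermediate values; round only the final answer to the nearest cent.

$26,946.46

Assessed value = $812,747 × 0.84 = $682,707.48
Community College District: $682,707.48 × 0.00333 = $2,273.4159084
City of Wrenford: $682,707.48 × 0.00763 = $5,209.0580724
Harrowgate Unified SD: $682,707.48 × 0.02346 = $16,016.3174808
Brackenridge Township: $682,707.48 × 0.00505 = $3,447.672774
Total = $26,946.4642356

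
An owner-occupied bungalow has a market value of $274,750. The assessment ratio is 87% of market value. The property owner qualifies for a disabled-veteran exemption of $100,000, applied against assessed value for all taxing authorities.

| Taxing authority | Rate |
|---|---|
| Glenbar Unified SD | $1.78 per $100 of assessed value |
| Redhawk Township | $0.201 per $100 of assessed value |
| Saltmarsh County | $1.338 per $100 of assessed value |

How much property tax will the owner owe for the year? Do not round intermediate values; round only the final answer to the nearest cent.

$4,614.49

Assessed value = $274,750 × 0.87 = $239,032.5
Taxable value = $239,032.5 − $100,000 = $139,032.5
Glenbar Unified SD: $139,032.5 × 0.0178 = $2,474.7785
Redhawk Township: $139,032.5 × 0.00201 = $279.455325
Saltmarsh County: $139,032.5 × 0.01338 = $1,860.25485
Total = $2,474.7785 + $279.455325 + $1,860.25485 = $4,614.488675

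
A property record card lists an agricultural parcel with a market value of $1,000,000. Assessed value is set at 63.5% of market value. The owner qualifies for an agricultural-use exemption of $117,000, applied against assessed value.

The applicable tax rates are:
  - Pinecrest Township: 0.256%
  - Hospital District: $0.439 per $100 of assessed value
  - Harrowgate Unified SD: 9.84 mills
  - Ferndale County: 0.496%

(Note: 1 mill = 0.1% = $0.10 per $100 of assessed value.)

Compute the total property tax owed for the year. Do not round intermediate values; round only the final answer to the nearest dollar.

Assessed value = $1,000,000 × 0.635 = $635,000
Taxable value = $635,000 − $117,000 = $518,000
Pinecrest Township: $518,000 × 0.00256 = $1,326.08
Hospital District: $518,000 × 0.00439 = $2,274.02
Harrowgate Unified SD: $518,000 × 0.00984 = $5,097.12
Ferndale County: $518,000 × 0.00496 = $2,569.28
Total = $11,266.5

$11,267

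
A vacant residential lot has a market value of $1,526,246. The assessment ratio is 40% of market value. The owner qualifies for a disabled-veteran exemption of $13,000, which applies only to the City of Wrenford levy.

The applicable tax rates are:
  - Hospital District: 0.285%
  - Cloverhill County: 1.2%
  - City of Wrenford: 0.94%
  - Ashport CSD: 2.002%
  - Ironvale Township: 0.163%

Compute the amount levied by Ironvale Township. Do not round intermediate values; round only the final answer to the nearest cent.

Assessed value = $1,526,246 × 0.4 = $610,498.4
Ironvale Township taxable value = $610,498.4 (exemption does not apply)
Ironvale Township levy = $610,498.4 × 0.00163 = $995.112392

$995.11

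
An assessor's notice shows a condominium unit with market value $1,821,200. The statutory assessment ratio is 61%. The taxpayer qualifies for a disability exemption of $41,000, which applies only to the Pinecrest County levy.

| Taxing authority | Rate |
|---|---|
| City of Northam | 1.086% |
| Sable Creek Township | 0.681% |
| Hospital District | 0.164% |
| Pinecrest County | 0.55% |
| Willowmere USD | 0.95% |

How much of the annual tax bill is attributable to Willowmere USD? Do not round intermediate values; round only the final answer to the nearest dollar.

$10,554

Assessed value = $1,821,200 × 0.61 = $1,110,932
Willowmere USD taxable value = $1,110,932 (exemption does not apply)
Willowmere USD levy = $1,110,932 × 0.0095 = $10,553.854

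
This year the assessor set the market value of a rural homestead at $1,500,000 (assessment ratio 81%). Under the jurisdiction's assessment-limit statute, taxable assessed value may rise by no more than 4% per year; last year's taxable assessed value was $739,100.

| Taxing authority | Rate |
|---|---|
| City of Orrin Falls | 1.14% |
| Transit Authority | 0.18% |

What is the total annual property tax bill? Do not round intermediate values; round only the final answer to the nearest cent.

Uncapped assessed value = $1,500,000 × 0.81 = $1,215,000
Cap limit = $739,100 × 1.04 = $768,664
Taxable assessed value = min($1,215,000, $768,664) = $768,664 (cap binds)
City of Orrin Falls: $768,664 × 0.0114 = $8,762.7696
Transit Authority: $768,664 × 0.0018 = $1,383.5952
Total = $10,146.3648

$10,146.36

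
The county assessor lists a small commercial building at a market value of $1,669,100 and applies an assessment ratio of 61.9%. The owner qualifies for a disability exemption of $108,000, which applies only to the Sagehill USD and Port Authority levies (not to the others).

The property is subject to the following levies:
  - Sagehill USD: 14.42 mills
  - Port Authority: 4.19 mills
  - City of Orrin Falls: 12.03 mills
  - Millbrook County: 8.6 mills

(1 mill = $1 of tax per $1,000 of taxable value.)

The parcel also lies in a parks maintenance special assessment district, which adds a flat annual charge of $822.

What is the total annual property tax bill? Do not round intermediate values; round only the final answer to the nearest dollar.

Assessed value = $1,669,100 × 0.619 = $1,033,172.9
Sagehill USD: ($1,033,172.9 − $108,000) × 0.01442 = $925,172.9 × 0.01442 = $13,340.993218
Port Authority: ($1,033,172.9 − $108,000) × 0.00419 = $925,172.9 × 0.00419 = $3,876.474451
City of Orrin Falls: $1,033,172.9 × 0.01203 = $12,429.069987
Millbrook County: $1,033,172.9 × 0.0086 = $8,885.28694
Levies subtotal = $38,531.824596
Total = $38,531.824596 + $822 = $39,353.824596

$39,354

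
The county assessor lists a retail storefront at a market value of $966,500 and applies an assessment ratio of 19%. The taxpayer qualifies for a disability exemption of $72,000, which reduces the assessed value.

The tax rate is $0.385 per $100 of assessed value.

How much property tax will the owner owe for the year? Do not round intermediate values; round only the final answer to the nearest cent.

Assessed value = $966,500 × 0.19 = $183,635
Taxable value = $183,635 − $72,000 = $111,635
Tax = $111,635 × 0.00385 = $429.79475

$429.79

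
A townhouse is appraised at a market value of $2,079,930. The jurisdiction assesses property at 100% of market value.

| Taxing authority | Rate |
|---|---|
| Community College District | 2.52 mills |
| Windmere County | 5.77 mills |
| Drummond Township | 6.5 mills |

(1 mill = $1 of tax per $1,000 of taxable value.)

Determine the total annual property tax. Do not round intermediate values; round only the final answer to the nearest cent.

$30,762.16

Assessed value = $2,079,930 × 1 = $2,079,930
Community College District: $2,079,930 × 0.00252 = $5,241.4236
Windmere County: $2,079,930 × 0.00577 = $12,001.1961
Drummond Township: $2,079,930 × 0.0065 = $13,519.545
Total = $5,241.4236 + $12,001.1961 + $13,519.545 = $30,762.1647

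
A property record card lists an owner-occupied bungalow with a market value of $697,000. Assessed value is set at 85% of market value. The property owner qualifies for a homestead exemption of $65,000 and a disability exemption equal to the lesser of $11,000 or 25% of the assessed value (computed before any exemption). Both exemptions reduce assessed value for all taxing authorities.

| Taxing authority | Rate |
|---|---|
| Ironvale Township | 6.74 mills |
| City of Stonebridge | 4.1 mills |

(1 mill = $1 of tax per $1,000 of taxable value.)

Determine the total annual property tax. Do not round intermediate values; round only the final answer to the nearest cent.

$5,598.32

Assessed value = $697,000 × 0.85 = $592,450
Disability exemption = min($11,000, 25% × $592,450) = min($11,000, $148,112.5) = $11,000 (dollar cap binds)
Taxable value = $592,450 − $65,000 − $11,000 = $516,450
Ironvale Township: $516,450 × 0.00674 = $3,480.873
City of Stonebridge: $516,450 × 0.0041 = $2,117.445
Total = $5,598.318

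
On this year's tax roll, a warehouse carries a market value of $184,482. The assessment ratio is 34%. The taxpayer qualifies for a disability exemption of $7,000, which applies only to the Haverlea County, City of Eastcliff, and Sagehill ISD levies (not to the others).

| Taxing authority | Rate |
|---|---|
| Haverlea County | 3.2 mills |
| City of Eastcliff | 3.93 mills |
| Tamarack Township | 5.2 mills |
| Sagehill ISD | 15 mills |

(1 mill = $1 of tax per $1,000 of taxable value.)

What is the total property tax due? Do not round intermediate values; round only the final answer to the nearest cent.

Assessed value = $184,482 × 0.34 = $62,723.88
Haverlea County: ($62,723.88 − $7,000) × 0.0032 = $55,723.88 × 0.0032 = $178.316416
City of Eastcliff: ($62,723.88 − $7,000) × 0.00393 = $55,723.88 × 0.00393 = $218.9948484
Tamarack Township: $62,723.88 × 0.0052 = $326.164176
Sagehill ISD: ($62,723.88 − $7,000) × 0.015 = $55,723.88 × 0.015 = $835.8582
Total = $1,559.3336404

$1,559.33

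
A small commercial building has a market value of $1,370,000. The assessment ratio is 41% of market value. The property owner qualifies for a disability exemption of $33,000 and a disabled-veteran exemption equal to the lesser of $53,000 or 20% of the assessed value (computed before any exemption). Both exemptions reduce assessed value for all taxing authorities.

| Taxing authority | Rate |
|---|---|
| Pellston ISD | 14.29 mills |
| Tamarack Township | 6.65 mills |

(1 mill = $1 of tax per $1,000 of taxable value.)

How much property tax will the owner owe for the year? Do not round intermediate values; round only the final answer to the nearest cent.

Assessed value = $1,370,000 × 0.41 = $561,700
Disabled-veteran exemption = min($53,000, 20% × $561,700) = min($53,000, $112,340) = $53,000 (dollar cap binds)
Taxable value = $561,700 − $33,000 − $53,000 = $475,700
Pellston ISD: $475,700 × 0.01429 = $6,797.753
Tamarack Township: $475,700 × 0.00665 = $3,163.405
Total = $9,961.158

$9,961.16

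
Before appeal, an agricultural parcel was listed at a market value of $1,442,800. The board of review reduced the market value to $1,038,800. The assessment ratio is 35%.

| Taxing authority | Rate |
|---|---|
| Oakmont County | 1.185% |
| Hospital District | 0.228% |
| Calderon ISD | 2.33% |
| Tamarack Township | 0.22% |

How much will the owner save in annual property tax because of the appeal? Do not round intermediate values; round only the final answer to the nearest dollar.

Old assessed value = $1,442,800 × 0.35 = $504,980
New assessed value = $1,038,800 × 0.35 = $363,580
Combined rate = 0.01185 + 0.00228 + 0.0233 + 0.0022 = 0.03963
Old tax = $504,980 × 0.03963 = $20,012.3574
New tax = $363,580 × 0.03963 = $14,408.6754
Reduction = $20,012.3574 − $14,408.6754 = $5,603.682

$5,604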